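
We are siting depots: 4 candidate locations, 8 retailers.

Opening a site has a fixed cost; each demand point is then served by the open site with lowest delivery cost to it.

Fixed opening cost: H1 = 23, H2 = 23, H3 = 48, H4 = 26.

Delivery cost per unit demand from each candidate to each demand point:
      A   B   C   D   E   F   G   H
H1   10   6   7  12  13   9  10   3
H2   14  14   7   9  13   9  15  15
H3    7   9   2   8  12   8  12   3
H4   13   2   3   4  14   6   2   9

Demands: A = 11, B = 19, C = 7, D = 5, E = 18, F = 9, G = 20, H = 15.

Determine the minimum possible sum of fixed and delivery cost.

Open {H3, H4}: assign each demand point to its cheapest open site.
  A→H3 11×7=77, B→H4 19×2=38, C→H3 7×2=14, D→H4 5×4=20, E→H3 18×12=216, F→H4 9×6=54, G→H4 20×2=40, H→H3 15×3=45
  delivery cost 504, fixed 74 → total 578.
Compare {H1, H3, H4}: delivery cost 504 + fixed 97 = 601.
Compare {H2, H3, H4}: delivery cost 504 + fixed 97 = 601.
Compare {H1, H4}: delivery cost 562 + fixed 49 = 611.
All other subsets cost ≥ 601. Minimum total cost: 578.

578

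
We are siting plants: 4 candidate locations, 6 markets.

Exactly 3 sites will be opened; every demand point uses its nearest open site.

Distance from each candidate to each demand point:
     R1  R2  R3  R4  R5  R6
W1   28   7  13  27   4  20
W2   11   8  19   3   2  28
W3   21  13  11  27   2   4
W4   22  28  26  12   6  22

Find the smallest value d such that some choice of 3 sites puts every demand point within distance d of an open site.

11

Open {W1, W2, W3}.
  Farthest demand point is R1 at distance 11 (to W2); all others are ≤ 11.
With {W2, W3, W4} the worst case is 11.
With {W1, W2, W4} the worst case is 20.
No size-3 selection achieves below 11.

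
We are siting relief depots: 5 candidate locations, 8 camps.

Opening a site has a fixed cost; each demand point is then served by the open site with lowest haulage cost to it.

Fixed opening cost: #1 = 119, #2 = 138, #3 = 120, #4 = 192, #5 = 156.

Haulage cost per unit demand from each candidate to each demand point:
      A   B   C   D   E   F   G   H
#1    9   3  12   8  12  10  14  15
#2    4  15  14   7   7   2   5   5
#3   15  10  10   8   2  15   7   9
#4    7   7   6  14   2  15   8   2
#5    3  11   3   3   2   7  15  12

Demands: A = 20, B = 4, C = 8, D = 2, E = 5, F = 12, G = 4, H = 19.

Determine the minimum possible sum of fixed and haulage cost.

577

Open {#2, #5}: assign each demand point to its cheapest open site.
  A→#5 20×3=60, B→#5 4×11=44, C→#5 8×3=24, D→#5 2×3=6, E→#5 5×2=10, F→#2 12×2=24, G→#2 4×5=20, H→#2 19×5=95
  haulage cost 283, fixed 294 → total 577.
Compare {#2}: haulage cost 440 + fixed 138 = 578.
Compare {#2, #4}: haulage cost 262 + fixed 330 = 592.
Compare {#2, #3}: haulage cost 363 + fixed 258 = 621.
All other subsets cost ≥ 578. Minimum total cost: 577.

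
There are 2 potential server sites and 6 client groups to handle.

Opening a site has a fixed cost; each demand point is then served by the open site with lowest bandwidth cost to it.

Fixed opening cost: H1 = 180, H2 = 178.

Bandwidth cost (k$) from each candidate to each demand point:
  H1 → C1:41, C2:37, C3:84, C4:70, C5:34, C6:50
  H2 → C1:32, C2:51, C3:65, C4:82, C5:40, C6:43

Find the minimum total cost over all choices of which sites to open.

Open {H2}: assign each demand point to its cheapest open site.
  C1→H2 32, C2→H2 51, C3→H2 65, C4→H2 82, C5→H2 40, C6→H2 43
  bandwidth cost 313, fixed 178 → total 491.
Compare {H1}: bandwidth cost 316 + fixed 180 = 496.
Compare {H1, H2}: bandwidth cost 281 + fixed 358 = 639.

491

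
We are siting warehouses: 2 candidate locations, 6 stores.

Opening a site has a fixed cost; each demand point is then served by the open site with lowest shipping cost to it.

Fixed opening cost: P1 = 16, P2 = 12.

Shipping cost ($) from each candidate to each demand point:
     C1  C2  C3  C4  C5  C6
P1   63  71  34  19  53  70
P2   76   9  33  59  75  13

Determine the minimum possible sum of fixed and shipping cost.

Open {P1, P2}: assign each demand point to its cheapest open site.
  C1→P1 63, C2→P2 9, C3→P2 33, C4→P1 19, C5→P1 53, C6→P2 13
  shipping cost 190, fixed 28 → total 218.
Compare {P2}: shipping cost 265 + fixed 12 = 277.
Compare {P1}: shipping cost 310 + fixed 16 = 326.

218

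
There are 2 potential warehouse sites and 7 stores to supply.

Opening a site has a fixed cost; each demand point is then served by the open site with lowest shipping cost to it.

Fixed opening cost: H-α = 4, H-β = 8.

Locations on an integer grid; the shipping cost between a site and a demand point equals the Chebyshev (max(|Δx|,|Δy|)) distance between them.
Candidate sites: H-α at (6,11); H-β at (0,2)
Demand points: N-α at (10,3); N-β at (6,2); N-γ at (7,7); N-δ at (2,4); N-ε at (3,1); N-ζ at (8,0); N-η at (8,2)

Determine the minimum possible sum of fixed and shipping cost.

51

Open {H-α, H-β}: assign each demand point to its cheapest open site.
  N-α→H-α 8, N-β→H-β 6, N-γ→H-α 4, N-δ→H-β 2, N-ε→H-β 3, N-ζ→H-β 8, N-η→H-β 8
  shipping cost 39, fixed 12 → total 51.
Compare {H-β}: shipping cost 44 + fixed 8 = 52.
Compare {H-α}: shipping cost 58 + fixed 4 = 62.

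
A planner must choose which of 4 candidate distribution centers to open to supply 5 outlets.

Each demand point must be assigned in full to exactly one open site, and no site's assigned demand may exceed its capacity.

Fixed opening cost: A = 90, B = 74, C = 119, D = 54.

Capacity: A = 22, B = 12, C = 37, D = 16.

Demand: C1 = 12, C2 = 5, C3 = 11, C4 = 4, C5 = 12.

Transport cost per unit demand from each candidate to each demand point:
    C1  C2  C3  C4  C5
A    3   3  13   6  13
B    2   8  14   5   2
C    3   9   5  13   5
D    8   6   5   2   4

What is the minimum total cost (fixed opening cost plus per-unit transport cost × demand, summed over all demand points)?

356

Open {A, B, D}; cheapest assignment that respects the capacities:
  A (cap 22, load 17): C1, C2 — cost 12×3 + 5×3 = 51
  B (cap 12, load 12): C5 — cost 12×2 = 24
  D (cap 16, load 15): C3, C4 — cost 11×5 + 4×2 = 63
  Shipping 138, fixed 218 → total 356.
  Any other capacity-feasible assignment to {A, B, D} ships for at least 138.
Compare {C, D}: its best feasible assignment gives total 362.
Compare {A, C}: its best feasible assignment gives total 399.
Every other set of open sites that can feasibly serve all demand totals ≥ 362 even under its best assignment. Minimum: 356.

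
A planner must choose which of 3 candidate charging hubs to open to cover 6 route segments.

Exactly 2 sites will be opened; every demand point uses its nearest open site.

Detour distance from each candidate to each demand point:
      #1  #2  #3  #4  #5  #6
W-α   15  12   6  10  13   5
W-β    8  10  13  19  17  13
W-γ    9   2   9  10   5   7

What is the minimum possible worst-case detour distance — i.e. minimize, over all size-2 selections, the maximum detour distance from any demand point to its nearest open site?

Open {W-α, W-γ}.
  Farthest demand point is #4 at detour distance 10 (to W-α); all others are ≤ 10.
With {W-β, W-γ} the worst case is 10.
With {W-α, W-β} the worst case is 13.
No size-2 selection achieves below 10.

10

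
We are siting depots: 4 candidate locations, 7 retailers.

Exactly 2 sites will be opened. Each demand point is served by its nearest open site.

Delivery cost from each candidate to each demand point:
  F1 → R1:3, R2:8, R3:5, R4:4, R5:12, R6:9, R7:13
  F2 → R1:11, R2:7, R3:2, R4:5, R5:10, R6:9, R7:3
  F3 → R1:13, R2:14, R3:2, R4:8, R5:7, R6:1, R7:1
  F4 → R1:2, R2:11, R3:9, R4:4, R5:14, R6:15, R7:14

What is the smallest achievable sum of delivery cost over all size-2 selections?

26

Open {F1, F3}.
  R1→F1 3, R2→F1 8, R3→F3 2, R4→F1 4, R5→F3 7, R6→F3 1, R7→F3 1  ⇒ total 26.
Compare {F3, F4}: total 28.
Compare {F2, F3}: total 34.
No size-2 selection does better; minimum is 26.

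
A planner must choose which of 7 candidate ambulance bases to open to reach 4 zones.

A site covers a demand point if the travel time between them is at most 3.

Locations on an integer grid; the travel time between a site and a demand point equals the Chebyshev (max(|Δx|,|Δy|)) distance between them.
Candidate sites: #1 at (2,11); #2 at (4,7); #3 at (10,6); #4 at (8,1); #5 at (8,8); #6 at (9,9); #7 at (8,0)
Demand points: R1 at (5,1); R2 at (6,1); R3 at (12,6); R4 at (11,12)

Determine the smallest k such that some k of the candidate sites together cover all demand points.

2

Coverage sets (demand points within 3 of each site):
  #1: {}
  #2: {}
  #3: {R3}
  #4: {R1, R2}
  #5: {}
  #6: {R3, R4}
  #7: {R1, R2}
No single site covers all 4 demand points.
But {#4, #6} covers everything, so the minimum is 2.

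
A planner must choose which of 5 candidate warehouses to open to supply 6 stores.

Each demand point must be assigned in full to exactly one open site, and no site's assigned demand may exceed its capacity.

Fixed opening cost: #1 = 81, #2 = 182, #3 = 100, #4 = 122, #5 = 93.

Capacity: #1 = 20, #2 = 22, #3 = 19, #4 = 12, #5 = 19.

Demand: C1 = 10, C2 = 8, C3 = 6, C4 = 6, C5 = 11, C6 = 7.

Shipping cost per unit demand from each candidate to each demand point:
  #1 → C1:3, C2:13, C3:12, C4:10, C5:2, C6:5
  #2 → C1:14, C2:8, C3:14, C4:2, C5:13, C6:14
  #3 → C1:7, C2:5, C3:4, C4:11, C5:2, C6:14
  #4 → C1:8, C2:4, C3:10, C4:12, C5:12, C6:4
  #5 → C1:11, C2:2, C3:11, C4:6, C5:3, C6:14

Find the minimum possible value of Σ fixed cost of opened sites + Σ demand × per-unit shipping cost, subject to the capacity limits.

Open {#1, #3, #5}; cheapest assignment that respects the capacities:
  #1 (cap 20, load 17): C1, C6 — cost 10×3 + 7×5 = 65
  #3 (cap 19, load 17): C3, C5 — cost 6×4 + 11×2 = 46
  #5 (cap 19, load 14): C2, C4 — cost 8×2 + 6×6 = 52
  Shipping 163, fixed 274 → total 437.
  Any other capacity-feasible assignment to {#1, #3, #5} ships for at least 163.
Compare {#1, #4, #5}: its best feasible assignment gives total 542.
Compare {#1, #2, #3}: its best feasible assignment gives total 550.
Every other set of open sites that can feasibly serve all demand totals ≥ 542 even under its best assignment. Minimum: 437.

437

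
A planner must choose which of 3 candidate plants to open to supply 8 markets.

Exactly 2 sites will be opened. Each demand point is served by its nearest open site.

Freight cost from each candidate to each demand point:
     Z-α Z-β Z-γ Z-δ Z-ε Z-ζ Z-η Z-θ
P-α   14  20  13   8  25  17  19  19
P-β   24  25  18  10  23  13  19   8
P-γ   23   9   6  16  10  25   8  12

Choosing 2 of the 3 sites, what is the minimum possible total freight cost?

Open {P-α, P-γ}.
  Z-α→P-α 14, Z-β→P-γ 9, Z-γ→P-γ 6, Z-δ→P-α 8, Z-ε→P-γ 10, Z-ζ→P-α 17, Z-η→P-γ 8, Z-θ→P-γ 12  ⇒ total 84.
Compare {P-β, P-γ}: total 87.
Compare {P-α, P-β}: total 118.

84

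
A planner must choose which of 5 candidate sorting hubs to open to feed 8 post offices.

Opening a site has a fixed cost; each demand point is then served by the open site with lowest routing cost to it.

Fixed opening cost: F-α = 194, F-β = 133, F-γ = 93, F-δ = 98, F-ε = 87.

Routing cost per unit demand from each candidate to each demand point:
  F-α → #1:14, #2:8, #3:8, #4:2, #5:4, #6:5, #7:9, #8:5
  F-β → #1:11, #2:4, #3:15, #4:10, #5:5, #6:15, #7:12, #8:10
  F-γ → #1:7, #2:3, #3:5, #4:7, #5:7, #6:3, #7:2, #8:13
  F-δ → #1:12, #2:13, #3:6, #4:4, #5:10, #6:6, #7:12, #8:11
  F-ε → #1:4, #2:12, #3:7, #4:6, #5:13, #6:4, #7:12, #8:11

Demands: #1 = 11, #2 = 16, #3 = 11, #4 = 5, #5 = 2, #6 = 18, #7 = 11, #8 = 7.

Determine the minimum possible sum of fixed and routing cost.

Open {F-γ}: assign each demand point to its cheapest open site.
  #1→F-γ 11×7=77, #2→F-γ 16×3=48, #3→F-γ 11×5=55, #4→F-γ 5×7=35, #5→F-γ 2×7=14, #6→F-γ 18×3=54, #7→F-γ 11×2=22, #8→F-γ 7×13=91
  routing cost 396, fixed 93 → total 489.
Compare {F-γ, F-ε}: routing cost 344 + fixed 180 = 524.
Compare {F-γ, F-δ}: routing cost 367 + fixed 191 = 558.
Compare {F-α, F-γ}: routing cost 309 + fixed 287 = 596.
All other subsets cost ≥ 524. Minimum total cost: 489.

489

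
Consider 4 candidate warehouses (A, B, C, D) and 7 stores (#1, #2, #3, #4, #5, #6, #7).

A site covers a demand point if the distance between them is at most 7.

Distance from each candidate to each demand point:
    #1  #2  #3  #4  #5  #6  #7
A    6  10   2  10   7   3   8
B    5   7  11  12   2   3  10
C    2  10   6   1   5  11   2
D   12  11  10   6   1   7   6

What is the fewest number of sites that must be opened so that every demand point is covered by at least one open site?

Coverage sets (demand points within 7 of each site):
  A: {#1, #3, #5, #6}
  B: {#1, #2, #5, #6}
  C: {#1, #3, #4, #5, #7}
  D: {#4, #5, #6, #7}
No single site covers all 7 demand points.
But {B, C} covers everything, so the minimum is 2.

2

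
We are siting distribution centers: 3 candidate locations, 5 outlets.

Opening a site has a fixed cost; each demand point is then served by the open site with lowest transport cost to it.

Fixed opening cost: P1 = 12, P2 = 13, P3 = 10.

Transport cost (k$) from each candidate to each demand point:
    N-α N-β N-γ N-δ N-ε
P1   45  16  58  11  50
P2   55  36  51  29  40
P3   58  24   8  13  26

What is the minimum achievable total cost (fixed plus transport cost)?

Open {P1, P3}: assign each demand point to its cheapest open site.
  N-α→P1 45, N-β→P1 16, N-γ→P3 8, N-δ→P1 11, N-ε→P3 26
  transport cost 106, fixed 22 → total 128.
Compare {P3}: transport cost 129 + fixed 10 = 139.
Compare {P1, P2, P3}: transport cost 106 + fixed 35 = 141.
Compare {P2, P3}: transport cost 126 + fixed 23 = 149.
All other subsets cost ≥ 139. Minimum total cost: 128.

128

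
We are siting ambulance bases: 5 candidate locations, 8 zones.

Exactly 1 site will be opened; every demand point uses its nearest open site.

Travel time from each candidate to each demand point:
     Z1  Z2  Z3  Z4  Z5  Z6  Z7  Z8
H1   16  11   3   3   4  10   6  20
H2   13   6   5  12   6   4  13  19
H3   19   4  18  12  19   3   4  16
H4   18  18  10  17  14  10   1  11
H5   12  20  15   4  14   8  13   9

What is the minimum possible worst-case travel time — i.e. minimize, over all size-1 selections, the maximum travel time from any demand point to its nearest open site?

Open {H4}.
  Farthest demand point is Z1 at travel time 18 (to H4); all others are ≤ 18.
With {H2} the worst case is 19.
With {H3} the worst case is 19.
No size-1 selection achieves below 18.

18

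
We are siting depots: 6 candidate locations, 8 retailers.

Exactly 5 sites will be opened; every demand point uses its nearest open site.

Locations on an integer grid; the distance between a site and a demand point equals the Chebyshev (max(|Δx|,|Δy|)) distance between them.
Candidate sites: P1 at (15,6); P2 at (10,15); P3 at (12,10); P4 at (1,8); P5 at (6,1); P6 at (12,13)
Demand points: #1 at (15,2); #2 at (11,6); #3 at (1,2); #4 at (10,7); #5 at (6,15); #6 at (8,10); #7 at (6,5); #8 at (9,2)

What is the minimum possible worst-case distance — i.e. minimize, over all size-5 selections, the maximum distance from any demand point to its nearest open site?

Open {P1, P2, P3, P4, P5}.
  Farthest demand point is #3 at distance 5 (to P5); all others are ≤ 5.
With {P1, P2, P3, P5, P6} the worst case is 5.
With {P1, P2, P4, P5, P6} the worst case is 5.
No size-5 selection achieves below 5.

5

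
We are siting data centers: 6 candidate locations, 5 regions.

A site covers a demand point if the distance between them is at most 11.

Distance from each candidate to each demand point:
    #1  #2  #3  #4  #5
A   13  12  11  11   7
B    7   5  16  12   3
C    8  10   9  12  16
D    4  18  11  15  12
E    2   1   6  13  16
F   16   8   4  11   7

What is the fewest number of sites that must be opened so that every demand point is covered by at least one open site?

2

Coverage sets (demand points within 11 of each site):
  A: {#3, #4, #5}
  B: {#1, #2, #5}
  C: {#1, #2, #3}
  D: {#1, #3}
  E: {#1, #2, #3}
  F: {#2, #3, #4, #5}
No single site covers all 5 demand points.
But {A, B} covers everything, so the minimum is 2.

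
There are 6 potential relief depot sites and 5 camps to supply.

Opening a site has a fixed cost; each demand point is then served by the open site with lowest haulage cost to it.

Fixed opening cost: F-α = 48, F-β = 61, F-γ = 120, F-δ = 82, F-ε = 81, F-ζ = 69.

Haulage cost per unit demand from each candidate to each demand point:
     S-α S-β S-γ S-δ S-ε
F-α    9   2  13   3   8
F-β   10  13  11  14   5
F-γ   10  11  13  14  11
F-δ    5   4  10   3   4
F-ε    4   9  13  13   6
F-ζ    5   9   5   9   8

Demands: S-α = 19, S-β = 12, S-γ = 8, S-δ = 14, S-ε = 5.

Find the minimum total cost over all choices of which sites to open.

358

Open {F-α, F-ζ}: assign each demand point to its cheapest open site.
  S-α→F-ζ 19×5=95, S-β→F-α 12×2=24, S-γ→F-ζ 8×5=40, S-δ→F-α 14×3=42, S-ε→F-α 5×8=40
  haulage cost 241, fixed 117 → total 358.
Compare {F-δ}: haulage cost 285 + fixed 82 = 367.
Compare {F-α, F-δ}: haulage cost 261 + fixed 130 = 391.
Compare {F-δ, F-ζ}: haulage cost 245 + fixed 151 = 396.
All other subsets cost ≥ 367. Minimum total cost: 358.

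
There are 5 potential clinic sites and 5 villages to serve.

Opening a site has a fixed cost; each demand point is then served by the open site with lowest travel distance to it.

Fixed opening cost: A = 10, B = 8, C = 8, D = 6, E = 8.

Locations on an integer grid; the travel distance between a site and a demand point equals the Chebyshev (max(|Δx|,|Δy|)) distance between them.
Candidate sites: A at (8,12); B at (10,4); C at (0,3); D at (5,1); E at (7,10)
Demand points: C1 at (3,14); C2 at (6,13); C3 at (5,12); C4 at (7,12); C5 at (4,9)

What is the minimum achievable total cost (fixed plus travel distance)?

Open {E}: assign each demand point to its cheapest open site.
  C1→E 4, C2→E 3, C3→E 2, C4→E 2, C5→E 3
  travel distance 14, fixed 8 → total 22.
Compare {A}: travel distance 15 + fixed 10 = 25.
Compare {D, E}: travel distance 14 + fixed 14 = 28.
Compare {A, E}: travel distance 12 + fixed 18 = 30.
All other subsets cost ≥ 25. Minimum total cost: 22.

22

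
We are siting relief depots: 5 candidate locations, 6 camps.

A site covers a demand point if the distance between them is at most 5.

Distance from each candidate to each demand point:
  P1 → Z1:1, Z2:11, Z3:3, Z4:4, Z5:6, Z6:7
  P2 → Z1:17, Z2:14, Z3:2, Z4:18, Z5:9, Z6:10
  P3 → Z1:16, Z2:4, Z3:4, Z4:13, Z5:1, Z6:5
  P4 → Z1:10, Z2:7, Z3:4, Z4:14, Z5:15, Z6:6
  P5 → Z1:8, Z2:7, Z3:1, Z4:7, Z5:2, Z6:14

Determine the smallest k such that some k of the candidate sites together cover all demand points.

Coverage sets (demand points within 5 of each site):
  P1: {Z1, Z3, Z4}
  P2: {Z3}
  P3: {Z2, Z3, Z5, Z6}
  P4: {Z3}
  P5: {Z3, Z5}
No single site covers all 6 demand points.
But {P1, P3} covers everything, so the minimum is 2.

2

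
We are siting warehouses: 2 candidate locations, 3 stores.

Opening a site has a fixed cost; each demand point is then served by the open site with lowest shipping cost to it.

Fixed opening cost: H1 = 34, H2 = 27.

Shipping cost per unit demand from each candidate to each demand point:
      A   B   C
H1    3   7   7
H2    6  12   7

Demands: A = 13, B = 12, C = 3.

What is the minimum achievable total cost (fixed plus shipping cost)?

Open {H1}: assign each demand point to its cheapest open site.
  A→H1 13×3=39, B→H1 12×7=84, C→H1 3×7=21
  shipping cost 144, fixed 34 → total 178.
Compare {H1, H2}: shipping cost 144 + fixed 61 = 205.
Compare {H2}: shipping cost 243 + fixed 27 = 270.

178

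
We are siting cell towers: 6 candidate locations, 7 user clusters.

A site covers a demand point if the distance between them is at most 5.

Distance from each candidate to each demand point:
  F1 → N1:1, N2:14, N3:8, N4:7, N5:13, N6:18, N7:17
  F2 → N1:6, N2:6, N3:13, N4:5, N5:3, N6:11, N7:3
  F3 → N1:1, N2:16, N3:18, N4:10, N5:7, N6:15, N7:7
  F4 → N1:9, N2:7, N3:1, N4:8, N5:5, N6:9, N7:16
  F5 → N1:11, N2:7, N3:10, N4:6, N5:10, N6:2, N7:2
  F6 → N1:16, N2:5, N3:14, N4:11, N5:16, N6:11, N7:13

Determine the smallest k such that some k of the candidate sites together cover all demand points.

Coverage sets (demand points within 5 of each site):
  F1: {N1}
  F2: {N4, N5, N7}
  F3: {N1}
  F4: {N3, N5}
  F5: {N6, N7}
  F6: {N2}
No 4 sites suffice: every size-4 union leaves at least one demand point uncovered.
But {F1, F2, F4, F5, F6} covers everything, so the minimum is 5.

5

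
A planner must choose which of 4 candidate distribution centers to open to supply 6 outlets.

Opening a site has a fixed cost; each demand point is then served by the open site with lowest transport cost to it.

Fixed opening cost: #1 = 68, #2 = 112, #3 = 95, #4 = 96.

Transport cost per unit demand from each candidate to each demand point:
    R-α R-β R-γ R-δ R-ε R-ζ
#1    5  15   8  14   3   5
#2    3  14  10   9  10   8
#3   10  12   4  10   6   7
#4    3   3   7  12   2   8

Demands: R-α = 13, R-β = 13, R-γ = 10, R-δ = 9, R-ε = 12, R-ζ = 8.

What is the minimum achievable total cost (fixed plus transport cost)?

Open {#4}: assign each demand point to its cheapest open site.
  R-α→#4 13×3=39, R-β→#4 13×3=39, R-γ→#4 10×7=70, R-δ→#4 9×12=108, R-ε→#4 12×2=24, R-ζ→#4 8×8=64
  transport cost 344, fixed 96 → total 440.
Compare {#3, #4}: transport cost 288 + fixed 191 = 479.
Compare {#1, #4}: transport cost 320 + fixed 164 = 484.
Compare {#2, #4}: transport cost 317 + fixed 208 = 525.
All other subsets cost ≥ 479. Minimum total cost: 440.

440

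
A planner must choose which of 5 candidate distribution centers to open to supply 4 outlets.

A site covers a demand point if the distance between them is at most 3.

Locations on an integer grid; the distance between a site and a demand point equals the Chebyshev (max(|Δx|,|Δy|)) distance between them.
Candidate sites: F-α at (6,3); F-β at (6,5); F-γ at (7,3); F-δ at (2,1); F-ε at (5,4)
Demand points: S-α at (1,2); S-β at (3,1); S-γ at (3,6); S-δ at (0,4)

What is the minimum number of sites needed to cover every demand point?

2

Coverage sets (demand points within 3 of each site):
  F-α: {S-β, S-γ}
  F-β: {S-γ}
  F-γ: {}
  F-δ: {S-α, S-β, S-δ}
  F-ε: {S-β, S-γ}
No single site covers all 4 demand points.
But {F-α, F-δ} covers everything, so the minimum is 2.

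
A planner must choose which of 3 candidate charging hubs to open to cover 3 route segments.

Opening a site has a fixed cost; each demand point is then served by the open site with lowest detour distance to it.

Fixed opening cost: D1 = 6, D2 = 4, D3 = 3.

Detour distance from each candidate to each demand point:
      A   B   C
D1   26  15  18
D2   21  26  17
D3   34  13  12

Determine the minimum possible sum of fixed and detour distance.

53

Open {D2, D3}: assign each demand point to its cheapest open site.
  A→D2 21, B→D3 13, C→D3 12
  detour distance 46, fixed 7 → total 53.
Compare {D1, D2, D3}: detour distance 46 + fixed 13 = 59.
Compare {D1, D3}: detour distance 51 + fixed 9 = 60.
Compare {D3}: detour distance 59 + fixed 3 = 62.
All other subsets cost ≥ 59. Minimum total cost: 53.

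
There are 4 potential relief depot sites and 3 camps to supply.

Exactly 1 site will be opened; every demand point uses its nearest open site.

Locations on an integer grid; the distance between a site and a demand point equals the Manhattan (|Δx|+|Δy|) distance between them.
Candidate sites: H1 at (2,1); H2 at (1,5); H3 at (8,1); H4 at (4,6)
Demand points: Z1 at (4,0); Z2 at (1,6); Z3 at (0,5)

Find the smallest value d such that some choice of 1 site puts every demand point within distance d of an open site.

6

Open {H1}.
  Farthest demand point is Z2 at distance 6 (to H1); all others are ≤ 6.
With {H4} the worst case is 6.
With {H2} the worst case is 8.
No size-1 selection achieves below 6.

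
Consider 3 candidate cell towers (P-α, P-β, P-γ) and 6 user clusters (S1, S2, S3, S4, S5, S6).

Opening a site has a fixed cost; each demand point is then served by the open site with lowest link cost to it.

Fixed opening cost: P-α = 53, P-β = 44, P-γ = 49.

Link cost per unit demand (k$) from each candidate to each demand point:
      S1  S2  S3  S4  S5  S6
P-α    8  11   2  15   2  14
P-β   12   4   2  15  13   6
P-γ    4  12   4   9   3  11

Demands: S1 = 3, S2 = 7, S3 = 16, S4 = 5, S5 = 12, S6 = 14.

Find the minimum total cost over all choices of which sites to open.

330

Open {P-β, P-γ}: assign each demand point to its cheapest open site.
  S1→P-γ 3×4=12, S2→P-β 7×4=28, S3→P-β 16×2=32, S4→P-γ 5×9=45, S5→P-γ 12×3=36, S6→P-β 14×6=84
  link cost 237, fixed 93 → total 330.
Compare {P-α, P-β}: link cost 267 + fixed 97 = 364.
Compare {P-α, P-β, P-γ}: link cost 225 + fixed 146 = 371.
Compare {P-γ}: link cost 395 + fixed 49 = 444.
All other subsets cost ≥ 364. Minimum total cost: 330.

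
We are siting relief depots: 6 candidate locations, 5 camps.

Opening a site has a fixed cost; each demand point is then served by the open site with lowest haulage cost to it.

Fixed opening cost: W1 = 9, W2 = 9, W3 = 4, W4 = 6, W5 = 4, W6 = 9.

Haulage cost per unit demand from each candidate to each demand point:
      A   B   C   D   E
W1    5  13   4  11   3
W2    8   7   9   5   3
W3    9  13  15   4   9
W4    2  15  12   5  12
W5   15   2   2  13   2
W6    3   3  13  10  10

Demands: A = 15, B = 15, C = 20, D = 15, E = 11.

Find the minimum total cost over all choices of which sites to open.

196

Open {W3, W4, W5}: assign each demand point to its cheapest open site.
  A→W4 15×2=30, B→W5 15×2=30, C→W5 20×2=40, D→W3 15×4=60, E→W5 11×2=22
  haulage cost 182, fixed 14 → total 196.
Compare {W1, W3, W4, W5}: haulage cost 182 + fixed 23 = 205.
Compare {W2, W3, W4, W5}: haulage cost 182 + fixed 23 = 205.
Compare {W3, W4, W5, W6}: haulage cost 182 + fixed 23 = 205.
All other subsets cost ≥ 205. Minimum total cost: 196.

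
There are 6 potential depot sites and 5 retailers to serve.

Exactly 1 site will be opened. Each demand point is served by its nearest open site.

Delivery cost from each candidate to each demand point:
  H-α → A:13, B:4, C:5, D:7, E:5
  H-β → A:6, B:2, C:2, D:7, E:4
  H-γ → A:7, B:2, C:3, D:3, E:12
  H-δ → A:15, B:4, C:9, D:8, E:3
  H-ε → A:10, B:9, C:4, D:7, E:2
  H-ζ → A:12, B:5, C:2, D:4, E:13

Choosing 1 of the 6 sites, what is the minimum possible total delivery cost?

21

Open {H-β}.
  A→H-β 6, B→H-β 2, C→H-β 2, D→H-β 7, E→H-β 4  ⇒ total 21.
Compare {H-γ}: total 27.
Compare {H-ε}: total 32.
No size-1 selection does better; minimum is 21.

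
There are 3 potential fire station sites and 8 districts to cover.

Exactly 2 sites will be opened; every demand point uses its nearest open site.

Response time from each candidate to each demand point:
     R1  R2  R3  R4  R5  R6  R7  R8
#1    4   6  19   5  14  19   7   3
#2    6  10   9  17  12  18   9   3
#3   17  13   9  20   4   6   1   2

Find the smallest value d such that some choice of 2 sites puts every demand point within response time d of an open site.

Open {#1, #3}.
  Farthest demand point is R3 at response time 9 (to #3); all others are ≤ 9.
With {#2, #3} the worst case is 17.
With {#1, #2} the worst case is 18.
No size-2 selection achieves below 9.

9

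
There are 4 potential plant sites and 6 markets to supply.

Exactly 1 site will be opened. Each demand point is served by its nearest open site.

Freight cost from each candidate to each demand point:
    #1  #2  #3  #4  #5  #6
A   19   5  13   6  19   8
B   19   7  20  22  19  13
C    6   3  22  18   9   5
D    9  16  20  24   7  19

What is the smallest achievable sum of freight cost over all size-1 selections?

Open {C}.
  #1→C 6, #2→C 3, #3→C 22, #4→C 18, #5→C 9, #6→C 5  ⇒ total 63.
Compare {A}: total 70.
Compare {D}: total 95.
No size-1 selection does better; minimum is 63.

63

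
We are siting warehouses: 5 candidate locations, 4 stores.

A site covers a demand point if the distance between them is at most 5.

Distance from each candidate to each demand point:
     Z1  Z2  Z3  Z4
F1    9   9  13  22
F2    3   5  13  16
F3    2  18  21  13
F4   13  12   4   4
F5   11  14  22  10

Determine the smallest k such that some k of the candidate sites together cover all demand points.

2

Coverage sets (demand points within 5 of each site):
  F1: {}
  F2: {Z1, Z2}
  F3: {Z1}
  F4: {Z3, Z4}
  F5: {}
No single site covers all 4 demand points.
But {F2, F4} covers everything, so the minimum is 2.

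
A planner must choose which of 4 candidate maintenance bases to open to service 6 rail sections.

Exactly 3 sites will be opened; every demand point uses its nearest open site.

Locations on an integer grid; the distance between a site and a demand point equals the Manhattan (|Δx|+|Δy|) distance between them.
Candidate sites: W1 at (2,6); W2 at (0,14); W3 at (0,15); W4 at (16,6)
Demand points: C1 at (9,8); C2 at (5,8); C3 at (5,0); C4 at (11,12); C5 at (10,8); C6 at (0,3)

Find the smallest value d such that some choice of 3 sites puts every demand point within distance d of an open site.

Open {W1, W2, W4}.
  Farthest demand point is C4 at distance 11 (to W4); all others are ≤ 11.
With {W1, W3, W4} the worst case is 11.
With {W1, W2, W3} the worst case is 13.
No size-3 selection achieves below 11.

11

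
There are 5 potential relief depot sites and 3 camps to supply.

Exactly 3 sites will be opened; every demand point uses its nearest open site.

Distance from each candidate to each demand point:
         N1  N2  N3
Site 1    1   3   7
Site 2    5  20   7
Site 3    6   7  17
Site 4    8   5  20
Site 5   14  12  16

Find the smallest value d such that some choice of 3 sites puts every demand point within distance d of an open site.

Open {Site 1, Site 2, Site 3}.
  Farthest demand point is N3 at distance 7 (to Site 1); all others are ≤ 7.
With {Site 1, Site 2, Site 4} the worst case is 7.
With {Site 1, Site 2, Site 5} the worst case is 7.
No size-3 selection achieves below 7.

7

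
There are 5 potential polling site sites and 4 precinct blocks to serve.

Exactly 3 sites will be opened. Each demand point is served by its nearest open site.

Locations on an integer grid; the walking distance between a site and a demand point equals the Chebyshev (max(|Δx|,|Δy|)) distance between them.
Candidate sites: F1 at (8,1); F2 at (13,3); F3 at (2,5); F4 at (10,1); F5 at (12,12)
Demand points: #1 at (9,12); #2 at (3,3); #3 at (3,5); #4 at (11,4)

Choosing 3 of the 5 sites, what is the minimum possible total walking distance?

Open {F2, F3, F5}.
  #1→F5 3, #2→F3 2, #3→F3 1, #4→F2 2  ⇒ total 8.
Compare {F1, F3, F5}: total 9.
Compare {F3, F4, F5}: total 9.
No size-3 selection does better; minimum is 8.

8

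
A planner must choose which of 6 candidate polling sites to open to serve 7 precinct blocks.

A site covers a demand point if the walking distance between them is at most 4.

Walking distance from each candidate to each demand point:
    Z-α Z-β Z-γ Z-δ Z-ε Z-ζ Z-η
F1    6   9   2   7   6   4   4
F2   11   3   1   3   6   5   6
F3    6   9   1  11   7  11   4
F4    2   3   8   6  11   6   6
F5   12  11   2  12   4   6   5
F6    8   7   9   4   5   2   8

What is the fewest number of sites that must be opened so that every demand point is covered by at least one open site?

Coverage sets (demand points within 4 of each site):
  F1: {Z-γ, Z-ζ, Z-η}
  F2: {Z-β, Z-γ, Z-δ}
  F3: {Z-γ, Z-η}
  F4: {Z-α, Z-β}
  F5: {Z-γ, Z-ε}
  F6: {Z-δ, Z-ζ}
No 3 sites suffice: every size-3 union leaves at least one demand point uncovered.
But {F1, F2, F4, F5} covers everything, so the minimum is 4.

4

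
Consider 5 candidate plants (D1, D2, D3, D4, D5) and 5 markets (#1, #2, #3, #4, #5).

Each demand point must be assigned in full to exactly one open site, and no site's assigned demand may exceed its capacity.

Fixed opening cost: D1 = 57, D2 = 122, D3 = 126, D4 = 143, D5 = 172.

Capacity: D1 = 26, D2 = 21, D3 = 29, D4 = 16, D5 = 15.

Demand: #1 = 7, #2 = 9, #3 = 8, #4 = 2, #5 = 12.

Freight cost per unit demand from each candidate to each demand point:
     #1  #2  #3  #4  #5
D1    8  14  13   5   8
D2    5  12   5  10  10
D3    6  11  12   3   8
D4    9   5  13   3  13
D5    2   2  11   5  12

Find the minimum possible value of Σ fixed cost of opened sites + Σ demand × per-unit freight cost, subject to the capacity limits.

486

Open {D1, D2}; cheapest assignment that respects the capacities:
  D1 (cap 26, load 23): #2, #4, #5 — cost 9×14 + 2×5 + 12×8 = 232
  D2 (cap 21, load 15): #1, #3 — cost 7×5 + 8×5 = 75
  Shipping 307, fixed 179 → total 486.
  Any other capacity-feasible assignment to {D1, D2} ships for at least 307.
Compare {D1, D4}: its best feasible assignment gives total 518.
Compare {D1, D3}: its best feasible assignment gives total 522.
Every other set of open sites that can feasibly serve all demand totals ≥ 518 even under its best assignment. Minimum: 486.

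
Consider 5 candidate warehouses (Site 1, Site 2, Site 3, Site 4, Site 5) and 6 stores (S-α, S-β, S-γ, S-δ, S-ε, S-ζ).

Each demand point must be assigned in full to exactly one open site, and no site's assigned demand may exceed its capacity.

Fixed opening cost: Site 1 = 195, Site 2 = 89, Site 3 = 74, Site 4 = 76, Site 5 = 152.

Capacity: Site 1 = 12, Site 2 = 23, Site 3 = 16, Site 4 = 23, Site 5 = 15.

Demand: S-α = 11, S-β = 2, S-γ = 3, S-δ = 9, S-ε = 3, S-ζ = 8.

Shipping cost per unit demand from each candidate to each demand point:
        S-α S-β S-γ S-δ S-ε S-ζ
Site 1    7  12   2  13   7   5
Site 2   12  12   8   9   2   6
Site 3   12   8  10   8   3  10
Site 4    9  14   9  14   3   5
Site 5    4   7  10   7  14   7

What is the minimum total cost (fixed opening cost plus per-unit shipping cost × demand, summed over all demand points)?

Open {Site 3, Site 4}; cheapest assignment that respects the capacities:
  Site 3 (cap 16, load 14): S-β, S-δ, S-ε — cost 2×8 + 9×8 + 3×3 = 97
  Site 4 (cap 23, load 22): S-α, S-γ, S-ζ — cost 11×9 + 3×9 + 8×5 = 166
  Shipping 263, fixed 150 → total 413.
  Any other capacity-feasible assignment to {Site 3, Site 4} ships for at least 263.
Compare {Site 2, Site 4}: its best feasible assignment gives total 439.
Compare {Site 2, Site 5}: its best feasible assignment gives total 458.
Every other set of open sites that can feasibly serve all demand totals ≥ 439 even under its best assignment. Minimum: 413.

413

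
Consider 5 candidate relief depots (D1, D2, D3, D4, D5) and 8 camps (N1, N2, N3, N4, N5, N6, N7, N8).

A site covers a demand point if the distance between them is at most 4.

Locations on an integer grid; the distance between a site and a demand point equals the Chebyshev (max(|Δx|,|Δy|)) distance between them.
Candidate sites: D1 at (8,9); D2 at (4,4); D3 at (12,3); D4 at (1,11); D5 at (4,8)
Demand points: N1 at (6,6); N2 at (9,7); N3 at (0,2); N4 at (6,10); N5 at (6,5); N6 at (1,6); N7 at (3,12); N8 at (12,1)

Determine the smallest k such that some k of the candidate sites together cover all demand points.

Coverage sets (demand points within 4 of each site):
  D1: {N1, N2, N4, N5}
  D2: {N1, N3, N5, N6}
  D3: {N2, N8}
  D4: {N7}
  D5: {N1, N4, N5, N6, N7}
No 2 sites suffice: every size-2 union leaves at least one demand point uncovered.
But {D2, D3, D5} covers everything, so the minimum is 3.

3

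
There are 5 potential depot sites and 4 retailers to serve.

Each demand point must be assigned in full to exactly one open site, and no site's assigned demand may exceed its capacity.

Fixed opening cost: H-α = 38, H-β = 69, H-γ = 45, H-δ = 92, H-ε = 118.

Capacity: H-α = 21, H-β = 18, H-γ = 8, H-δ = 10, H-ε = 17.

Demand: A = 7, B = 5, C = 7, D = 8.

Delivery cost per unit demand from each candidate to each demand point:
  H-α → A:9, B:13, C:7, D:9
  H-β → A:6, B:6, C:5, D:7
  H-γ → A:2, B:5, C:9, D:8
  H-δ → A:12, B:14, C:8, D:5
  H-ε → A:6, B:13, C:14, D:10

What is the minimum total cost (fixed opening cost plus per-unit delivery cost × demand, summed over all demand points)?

Open {H-α, H-γ}; cheapest assignment that respects the capacities:
  H-α (cap 21, load 20): B, C, D — cost 5×13 + 7×7 + 8×9 = 186
  H-γ (cap 8, load 7): A — cost 7×2 = 14
  Shipping 200, fixed 83 → total 283.
  Any other capacity-feasible assignment to {H-α, H-γ} ships for at least 200.
Compare {H-α, H-β}: its best feasible assignment gives total 300.
Compare {H-α, H-β, H-γ}: its best feasible assignment gives total 301.
Every other set of open sites that can feasibly serve all demand totals ≥ 300 even under its best assignment. Minimum: 283.

283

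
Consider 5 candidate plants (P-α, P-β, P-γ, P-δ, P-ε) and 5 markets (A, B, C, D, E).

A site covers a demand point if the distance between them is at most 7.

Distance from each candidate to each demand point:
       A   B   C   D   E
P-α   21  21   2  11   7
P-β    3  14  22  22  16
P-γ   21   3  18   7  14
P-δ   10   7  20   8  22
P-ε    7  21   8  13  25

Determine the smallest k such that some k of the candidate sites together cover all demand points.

Coverage sets (demand points within 7 of each site):
  P-α: {C, E}
  P-β: {A}
  P-γ: {B, D}
  P-δ: {B}
  P-ε: {A}
No 2 sites suffice: every size-2 union leaves at least one demand point uncovered.
But {P-α, P-β, P-γ} covers everything, so the minimum is 3.

3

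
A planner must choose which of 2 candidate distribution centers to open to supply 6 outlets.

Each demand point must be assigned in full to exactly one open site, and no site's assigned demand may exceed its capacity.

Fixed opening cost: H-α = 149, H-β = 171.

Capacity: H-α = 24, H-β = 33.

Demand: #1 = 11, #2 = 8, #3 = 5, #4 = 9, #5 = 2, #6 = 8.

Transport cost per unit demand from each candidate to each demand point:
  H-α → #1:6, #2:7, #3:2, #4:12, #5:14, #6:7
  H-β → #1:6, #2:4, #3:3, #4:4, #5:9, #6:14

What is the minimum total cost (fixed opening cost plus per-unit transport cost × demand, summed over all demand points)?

538

Open {H-α, H-β}; cheapest assignment that respects the capacities:
  H-α (cap 24, load 24): #1, #3, #6 — cost 11×6 + 5×2 + 8×7 = 132
  H-β (cap 33, load 19): #2, #4, #5 — cost 8×4 + 9×4 + 2×9 = 86
  Shipping 218, fixed 320 → total 538.
  Any other capacity-feasible assignment to {H-α, H-β} ships for at least 218.
Total demand is 43 and no other set of sites has combined capacity ≥ 43, so {H-α, H-β} is the only feasible choice of open sites. Minimum: 538.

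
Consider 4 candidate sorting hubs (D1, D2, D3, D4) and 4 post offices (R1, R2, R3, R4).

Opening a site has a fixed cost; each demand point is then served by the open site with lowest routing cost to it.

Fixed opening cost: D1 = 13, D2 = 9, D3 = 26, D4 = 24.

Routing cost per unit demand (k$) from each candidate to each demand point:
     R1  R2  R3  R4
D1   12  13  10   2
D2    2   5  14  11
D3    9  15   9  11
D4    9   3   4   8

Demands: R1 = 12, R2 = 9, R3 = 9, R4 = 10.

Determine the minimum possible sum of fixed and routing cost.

153

Open {D1, D2, D4}: assign each demand point to its cheapest open site.
  R1→D2 12×2=24, R2→D4 9×3=27, R3→D4 9×4=36, R4→D1 10×2=20
  routing cost 107, fixed 46 → total 153.
Compare {D1, D2, D3, D4}: routing cost 107 + fixed 72 = 179.
Compare {D2, D4}: routing cost 167 + fixed 33 = 200.
Compare {D1, D2}: routing cost 179 + fixed 22 = 201.
All other subsets cost ≥ 179. Minimum total cost: 153.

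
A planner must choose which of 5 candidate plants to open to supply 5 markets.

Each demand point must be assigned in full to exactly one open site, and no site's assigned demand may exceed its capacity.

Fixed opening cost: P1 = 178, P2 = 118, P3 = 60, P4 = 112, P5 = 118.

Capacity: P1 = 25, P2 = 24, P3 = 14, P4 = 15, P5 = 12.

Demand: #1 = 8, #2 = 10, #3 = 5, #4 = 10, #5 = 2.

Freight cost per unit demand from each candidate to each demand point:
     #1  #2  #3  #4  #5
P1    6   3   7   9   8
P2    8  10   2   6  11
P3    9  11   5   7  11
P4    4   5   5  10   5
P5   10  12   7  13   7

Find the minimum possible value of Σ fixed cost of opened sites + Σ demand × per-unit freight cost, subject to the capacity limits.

424

Open {P2, P4}; cheapest assignment that respects the capacities:
  P2 (cap 24, load 23): #1, #3, #4 — cost 8×8 + 5×2 + 10×6 = 134
  P4 (cap 15, load 12): #2, #5 — cost 10×5 + 2×5 = 60
  Shipping 194, fixed 230 → total 424.
  Any other capacity-feasible assignment to {P2, P4} ships for at least 194.
Compare {P1, P3}: its best feasible assignment gives total 437.
Compare {P2, P3}: its best feasible assignment gives total 444.
Every other set of open sites that can feasibly serve all demand totals ≥ 437 even under its best assignment. Minimum: 424.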